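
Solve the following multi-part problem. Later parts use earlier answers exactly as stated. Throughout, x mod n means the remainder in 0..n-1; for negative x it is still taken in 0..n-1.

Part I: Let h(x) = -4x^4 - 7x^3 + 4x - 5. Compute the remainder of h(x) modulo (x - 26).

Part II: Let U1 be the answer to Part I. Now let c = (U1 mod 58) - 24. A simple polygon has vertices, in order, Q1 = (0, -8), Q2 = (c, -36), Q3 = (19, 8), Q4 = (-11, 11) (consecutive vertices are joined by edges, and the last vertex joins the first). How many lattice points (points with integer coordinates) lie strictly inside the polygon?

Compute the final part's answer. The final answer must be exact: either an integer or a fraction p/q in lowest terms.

Part I: remainder = value at the root: -4*(26)^4 - 7*(26)^3 + 4*(26)^1 - 5 = (-1827904) + (-123032) + (104) + (-5) = -1950837; answer -1950837
Part II: U1 = -1950837; c = 27; cross terms: (0*-36 - 27*-8)=216, (27*8 - 19*-36)=900, (19*11 - -11*8)=297, (-11*-8 - 0*11)=88; twice the area = |1501| = 1501; area = 1501/2; boundary points = 1 + 4 + 3 + 1 = 9; strictly interior points = area - boundary/2 + 1 = 747; answer 747

747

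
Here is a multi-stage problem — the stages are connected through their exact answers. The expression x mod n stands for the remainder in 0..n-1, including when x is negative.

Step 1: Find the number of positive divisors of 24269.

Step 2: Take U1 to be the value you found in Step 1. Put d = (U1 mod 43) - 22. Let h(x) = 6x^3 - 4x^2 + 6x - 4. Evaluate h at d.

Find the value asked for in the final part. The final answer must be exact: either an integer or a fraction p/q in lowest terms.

-36400

Step 1: 24269 = 7 * 3467; number of divisors = (1+1) * (1+1) = 4; answer 4
Step 2: U1 = 4; d = -18; 6*(-18)^3 - 4*(-18)^2 + 6*(-18)^1 - 4 = (-34992) + (-1296) + (-108) + (-4) = -36400; answer -36400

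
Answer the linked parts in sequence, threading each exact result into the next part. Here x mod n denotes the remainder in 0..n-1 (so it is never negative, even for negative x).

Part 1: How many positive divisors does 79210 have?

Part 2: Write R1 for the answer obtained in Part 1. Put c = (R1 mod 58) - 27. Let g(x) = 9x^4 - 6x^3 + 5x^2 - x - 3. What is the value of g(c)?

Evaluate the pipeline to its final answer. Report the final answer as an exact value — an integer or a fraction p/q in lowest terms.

Part 1: 79210 = 2 * 5 * 89^2; number of divisors = (1+1) * (1+1) * (2+1) = 12; answer 12
Part 2: R1 = 12; c = -15; 9*(-15)^4 - 6*(-15)^3 + 5*(-15)^2 - 1*(-15)^1 - 3 = (455625) + (20250) + (1125) + (15) + (-3) = 477012; answer 477012

477012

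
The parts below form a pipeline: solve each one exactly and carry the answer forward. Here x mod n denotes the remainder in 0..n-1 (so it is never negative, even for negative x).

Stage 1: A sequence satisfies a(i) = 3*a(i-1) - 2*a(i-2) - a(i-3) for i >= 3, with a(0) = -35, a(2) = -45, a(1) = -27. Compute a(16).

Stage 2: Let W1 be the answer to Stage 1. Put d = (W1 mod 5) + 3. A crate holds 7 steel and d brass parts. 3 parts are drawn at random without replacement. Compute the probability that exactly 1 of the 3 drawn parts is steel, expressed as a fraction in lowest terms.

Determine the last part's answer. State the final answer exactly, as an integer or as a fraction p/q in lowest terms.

21/52

Stage 1: a(3) = 3*(-45) - 2*(-27) - 1*(-35) = -46; iterating: a(3)=-46, a(4)=-21, a(5)=74, a(6)=310, a(7)=803, a(8)=1715, a(9)=3229, a(10)=5454, a(11)=8189, a(12)=10430, a(13)=9458, a(14)=-675, a(15)=-31371, a(16)=-102221; answer -102221
Stage 2: W1 = -102221; d = 7; total draws C(14,3) = 364; favorable C(7,1)*C(7,2) = 147; P = 21/52; answer 21/52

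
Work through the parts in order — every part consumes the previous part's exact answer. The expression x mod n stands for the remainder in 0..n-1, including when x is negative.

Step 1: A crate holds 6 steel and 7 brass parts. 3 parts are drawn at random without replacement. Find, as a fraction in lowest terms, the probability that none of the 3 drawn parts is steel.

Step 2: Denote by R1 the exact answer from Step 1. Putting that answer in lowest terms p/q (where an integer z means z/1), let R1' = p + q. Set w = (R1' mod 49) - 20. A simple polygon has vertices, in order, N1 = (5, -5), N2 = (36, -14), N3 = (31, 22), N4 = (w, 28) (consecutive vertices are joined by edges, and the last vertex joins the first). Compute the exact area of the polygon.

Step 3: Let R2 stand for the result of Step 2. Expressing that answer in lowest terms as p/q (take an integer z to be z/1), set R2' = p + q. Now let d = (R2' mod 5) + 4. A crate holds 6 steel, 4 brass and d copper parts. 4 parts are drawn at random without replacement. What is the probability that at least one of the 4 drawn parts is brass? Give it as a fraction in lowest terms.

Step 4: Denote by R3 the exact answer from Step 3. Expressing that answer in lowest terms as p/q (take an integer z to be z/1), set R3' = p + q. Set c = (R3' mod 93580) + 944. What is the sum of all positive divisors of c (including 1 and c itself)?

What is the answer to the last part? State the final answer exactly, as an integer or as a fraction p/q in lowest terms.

1862

Step 1: total draws C(13,3) = 286; favorable C(7,3) = 35; P = 35/286; answer 35/286
Step 2: R1 = 35/286; threaded value p + q = 321; w = 7; cross terms: (5*-14 - 36*-5)=110, (36*22 - 31*-14)=1226, (31*28 - 7*22)=714, (7*-5 - 5*28)=-175; twice the area = |1875| = 1875; area = 1875/2; answer 1875/2
Step 3: R2 = 1875/2; threaded value p + q = 1877; d = 6; total draws C(16,4) = 1820; complement C(12,4) = 495; favorable 1820 - 495 = 1325; P = 265/364; answer 265/364
Step 4: R3 = 265/364; threaded value p + q = 629; c = 1573; 1573 = 11^2 * 13; sigma = (1 + 11 + 121) * (1 + 13) = 133 * 14 = 1862; answer 1862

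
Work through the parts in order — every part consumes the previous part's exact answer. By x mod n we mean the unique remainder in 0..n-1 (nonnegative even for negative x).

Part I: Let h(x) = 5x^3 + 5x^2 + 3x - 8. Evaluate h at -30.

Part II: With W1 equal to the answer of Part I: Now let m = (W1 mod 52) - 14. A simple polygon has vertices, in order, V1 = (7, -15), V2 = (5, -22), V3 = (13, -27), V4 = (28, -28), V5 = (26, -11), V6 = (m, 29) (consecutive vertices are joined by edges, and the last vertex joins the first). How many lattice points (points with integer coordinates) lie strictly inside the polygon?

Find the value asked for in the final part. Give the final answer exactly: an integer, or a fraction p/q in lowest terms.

691

Part I: 5*(-30)^3 + 5*(-30)^2 + 3*(-30)^1 - 8 = (-135000) + (4500) + (-90) + (-8) = -130598; answer -130598
Part II: W1 = -130598; m = 12; cross terms: (7*-22 - 5*-15)=-79, (5*-27 - 13*-22)=151, (13*-28 - 28*-27)=392, (28*-11 - 26*-28)=420, (26*29 - 12*-11)=886, (12*-15 - 7*29)=-383; twice the area = |1387| = 1387; area = 1387/2; boundary points = 1 + 1 + 1 + 1 + 2 + 1 = 7; strictly interior points = area - boundary/2 + 1 = 691; answer 691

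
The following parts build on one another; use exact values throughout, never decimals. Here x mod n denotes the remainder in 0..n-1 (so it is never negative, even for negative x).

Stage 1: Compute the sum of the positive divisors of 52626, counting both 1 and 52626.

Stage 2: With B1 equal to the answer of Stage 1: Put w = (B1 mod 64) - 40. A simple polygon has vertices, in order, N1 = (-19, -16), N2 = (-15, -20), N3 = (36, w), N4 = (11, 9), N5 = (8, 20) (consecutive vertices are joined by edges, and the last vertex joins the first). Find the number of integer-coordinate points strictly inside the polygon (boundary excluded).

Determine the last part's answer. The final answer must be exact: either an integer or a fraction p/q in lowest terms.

681

Stage 1: 52626 = 2 * 3 * 7^2 * 179; sigma = (1 + 2) * (1 + 3) * (1 + 7 + 49) * (1 + 179) = 3 * 4 * 57 * 180 = 123120; answer 123120
Stage 2: B1 = 123120; w = 8; cross terms: (-19*-20 - -15*-16)=140, (-15*8 - 36*-20)=600, (36*9 - 11*8)=236, (11*20 - 8*9)=148, (8*-16 - -19*20)=252; twice the area = |1376| = 1376; area = 688; boundary points = 4 + 1 + 1 + 1 + 9 = 16; strictly interior points = area - boundary/2 + 1 = 681; answer 681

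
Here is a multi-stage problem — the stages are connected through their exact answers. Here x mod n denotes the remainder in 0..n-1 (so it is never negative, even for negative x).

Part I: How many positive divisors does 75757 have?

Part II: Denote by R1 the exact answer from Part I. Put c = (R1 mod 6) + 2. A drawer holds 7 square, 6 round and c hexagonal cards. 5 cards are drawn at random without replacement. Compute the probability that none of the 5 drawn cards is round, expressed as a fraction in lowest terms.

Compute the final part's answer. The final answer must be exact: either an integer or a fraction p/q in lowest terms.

33/442

Part I: 75757 = 11 * 71 * 97; number of divisors = (1+1) * (1+1) * (1+1) = 8; answer 8
Part II: R1 = 8; c = 4; total draws C(17,5) = 6188; favorable C(11,5) = 462; P = 33/442; answer 33/442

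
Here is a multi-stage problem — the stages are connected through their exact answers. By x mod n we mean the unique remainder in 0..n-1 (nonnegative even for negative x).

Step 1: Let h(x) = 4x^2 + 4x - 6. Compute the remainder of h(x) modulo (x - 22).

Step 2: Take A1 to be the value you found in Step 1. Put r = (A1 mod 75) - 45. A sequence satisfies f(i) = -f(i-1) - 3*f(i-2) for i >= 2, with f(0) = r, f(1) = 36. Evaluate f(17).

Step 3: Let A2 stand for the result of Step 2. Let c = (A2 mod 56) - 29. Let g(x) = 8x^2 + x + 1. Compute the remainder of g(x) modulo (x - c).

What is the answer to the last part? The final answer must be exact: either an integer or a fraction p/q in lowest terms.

3895

Step 1: remainder = value at the root: 4*(22)^2 + 4*(22)^1 - 6 = (1936) + (88) + (-6) = 2018; answer 2018
Step 2: A1 = 2018; r = 23; f(2) = -1*(36) - 3*(23) = -105; iterating: f(2)=-105, f(3)=-3, f(4)=318, f(5)=-309, f(6)=-645, f(7)=1572, f(8)=363, f(9)=-5079, f(10)=3990, f(11)=11247, f(12)=-23217, f(13)=-10524, f(14)=80175, f(15)=-48603, f(16)=-191922, f(17)=337731; answer 337731
Step 3: A2 = 337731; c = 22; remainder = value at the root: 8*(22)^2 + 1*(22)^1 + 1 = (3872) + (22) + (1) = 3895; answer 3895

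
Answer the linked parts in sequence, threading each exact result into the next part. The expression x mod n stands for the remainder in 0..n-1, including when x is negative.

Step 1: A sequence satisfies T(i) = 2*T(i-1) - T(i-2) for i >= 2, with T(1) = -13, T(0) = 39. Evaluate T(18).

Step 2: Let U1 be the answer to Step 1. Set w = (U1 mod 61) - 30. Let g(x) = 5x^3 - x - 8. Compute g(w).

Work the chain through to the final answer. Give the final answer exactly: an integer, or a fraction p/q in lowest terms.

-8636

Step 1: T(2) = 2*(-13) - 1*(39) = -65; iterating: T(2)=-65, T(3)=-117, T(4)=-169, T(5)=-221, T(6)=-273, T(7)=-325, T(8)=-377, T(9)=-429, T(10)=-481, T(11)=-533, T(12)=-585, T(13)=-637, T(14)=-689, T(15)=-741, T(16)=-793, T(17)=-845, T(18)=-897; answer -897
Step 2: U1 = -897; w = -12; 5*(-12)^3 - 1*(-12)^1 - 8 = (-8640) + (12) + (-8) = -8636; answer -8636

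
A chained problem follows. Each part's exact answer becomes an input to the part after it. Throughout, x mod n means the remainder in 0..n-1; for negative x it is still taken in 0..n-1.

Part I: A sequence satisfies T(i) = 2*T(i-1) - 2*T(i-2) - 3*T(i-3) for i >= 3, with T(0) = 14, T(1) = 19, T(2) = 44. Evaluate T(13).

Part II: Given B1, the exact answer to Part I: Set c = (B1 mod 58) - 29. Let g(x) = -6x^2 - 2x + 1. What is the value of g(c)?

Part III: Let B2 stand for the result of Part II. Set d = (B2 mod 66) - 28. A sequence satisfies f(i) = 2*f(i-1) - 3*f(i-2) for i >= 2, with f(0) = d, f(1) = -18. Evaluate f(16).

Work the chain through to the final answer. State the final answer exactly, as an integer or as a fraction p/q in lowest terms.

178677

Part I: T(3) = 2*(44) - 2*(19) - 3*(14) = 8; iterating: T(3)=8, T(4)=-129, T(5)=-406, T(6)=-578, T(7)=43, T(8)=2460, T(9)=6568, T(10)=8087, T(11)=-4342, T(12)=-44562, T(13)=-104701; answer -104701
Part II: B1 = -104701; c = 18; -6*(18)^2 - 2*(18)^1 + 1 = (-1944) + (-36) + (1) = -1979; answer -1979
Part III: B2 = -1979; d = -27; f(2) = 2*(-18) - 3*(-27) = 45; iterating: f(2)=45, f(3)=144, f(4)=153, f(5)=-126, f(6)=-711, f(7)=-1044, f(8)=45, f(9)=3222, f(10)=6309, f(11)=2952, f(12)=-13023, f(13)=-34902, f(14)=-30735, f(15)=43236, f(16)=178677; answer 178677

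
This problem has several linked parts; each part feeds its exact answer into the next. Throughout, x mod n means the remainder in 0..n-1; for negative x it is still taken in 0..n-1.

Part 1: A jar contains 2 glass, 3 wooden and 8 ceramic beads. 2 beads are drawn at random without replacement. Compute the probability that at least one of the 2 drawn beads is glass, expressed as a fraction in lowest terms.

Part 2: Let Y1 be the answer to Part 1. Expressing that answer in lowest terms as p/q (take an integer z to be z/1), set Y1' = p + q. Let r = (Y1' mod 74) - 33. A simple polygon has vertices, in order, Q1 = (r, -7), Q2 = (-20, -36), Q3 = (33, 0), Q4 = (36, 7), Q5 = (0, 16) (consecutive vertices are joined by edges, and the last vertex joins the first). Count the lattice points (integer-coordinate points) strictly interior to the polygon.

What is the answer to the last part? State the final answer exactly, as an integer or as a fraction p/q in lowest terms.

Part 1: total draws C(13,2) = 78; complement C(11,2) = 55; favorable 78 - 55 = 23; P = 23/78; answer 23/78
Part 2: Y1 = 23/78; threaded value p + q = 101; r = -6; cross terms: (-6*-36 - -20*-7)=76, (-20*0 - 33*-36)=1188, (33*7 - 36*0)=231, (36*16 - 0*7)=576, (0*-7 - -6*16)=96; twice the area = |2167| = 2167; area = 2167/2; boundary points = 1 + 1 + 1 + 9 + 1 = 13; strictly interior points = area - boundary/2 + 1 = 1078; answer 1078

1078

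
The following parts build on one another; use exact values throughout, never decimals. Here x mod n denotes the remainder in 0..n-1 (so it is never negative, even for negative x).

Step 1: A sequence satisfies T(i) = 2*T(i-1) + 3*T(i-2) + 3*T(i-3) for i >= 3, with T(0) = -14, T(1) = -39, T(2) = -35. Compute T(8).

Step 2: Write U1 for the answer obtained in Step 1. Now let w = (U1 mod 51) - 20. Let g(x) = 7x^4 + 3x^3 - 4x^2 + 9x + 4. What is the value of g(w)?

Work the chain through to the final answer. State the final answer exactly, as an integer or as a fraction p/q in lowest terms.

66514

Step 1: T(3) = 2*(-35) + 3*(-39) + 3*(-14) = -229; iterating: T(3)=-229, T(4)=-680, T(5)=-2152, T(6)=-7031, T(7)=-22558, T(8)=-72665; answer -72665
Step 2: U1 = -72665; w = -10; 7*(-10)^4 + 3*(-10)^3 - 4*(-10)^2 + 9*(-10)^1 + 4 = (70000) + (-3000) + (-400) + (-90) + (4) = 66514; answer 66514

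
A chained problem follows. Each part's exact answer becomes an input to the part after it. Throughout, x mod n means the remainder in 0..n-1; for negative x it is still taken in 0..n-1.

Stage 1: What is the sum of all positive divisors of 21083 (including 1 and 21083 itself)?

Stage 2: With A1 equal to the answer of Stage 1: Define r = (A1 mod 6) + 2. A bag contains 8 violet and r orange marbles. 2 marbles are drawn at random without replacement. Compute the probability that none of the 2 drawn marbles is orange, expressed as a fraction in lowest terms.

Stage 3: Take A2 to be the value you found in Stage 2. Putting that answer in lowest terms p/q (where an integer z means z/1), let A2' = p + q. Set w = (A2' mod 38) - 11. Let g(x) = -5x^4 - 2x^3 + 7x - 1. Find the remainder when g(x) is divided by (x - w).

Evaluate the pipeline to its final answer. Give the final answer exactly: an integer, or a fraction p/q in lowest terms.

Stage 1: 21083 = 29 * 727; sigma = (1 + 29) * (1 + 727) = 30 * 728 = 21840; answer 21840
Stage 2: A1 = 21840; r = 2; total draws C(10,2) = 45; favorable C(8,2) = 28; P = 28/45; answer 28/45
Stage 3: A2 = 28/45; threaded value p + q = 73; w = 24; remainder = value at the root: -5*(24)^4 - 2*(24)^3 + 7*(24)^1 - 1 = (-1658880) + (-27648) + (168) + (-1) = -1686361; answer -1686361

-1686361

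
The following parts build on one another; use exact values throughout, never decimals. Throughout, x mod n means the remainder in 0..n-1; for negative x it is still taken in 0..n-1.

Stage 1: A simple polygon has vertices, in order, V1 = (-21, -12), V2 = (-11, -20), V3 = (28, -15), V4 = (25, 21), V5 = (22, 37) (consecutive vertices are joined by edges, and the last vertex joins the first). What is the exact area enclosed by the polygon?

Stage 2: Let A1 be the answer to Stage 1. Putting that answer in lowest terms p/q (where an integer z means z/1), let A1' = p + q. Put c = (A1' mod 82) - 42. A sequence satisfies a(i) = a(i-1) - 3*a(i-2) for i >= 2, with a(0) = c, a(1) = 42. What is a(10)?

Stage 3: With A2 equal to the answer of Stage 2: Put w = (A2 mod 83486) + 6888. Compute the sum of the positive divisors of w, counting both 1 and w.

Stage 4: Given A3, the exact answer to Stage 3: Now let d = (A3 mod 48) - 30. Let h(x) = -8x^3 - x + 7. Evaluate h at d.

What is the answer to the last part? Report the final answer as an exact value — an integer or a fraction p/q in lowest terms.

Stage 1: cross terms: (-21*-20 - -11*-12)=288, (-11*-15 - 28*-20)=725, (28*21 - 25*-15)=963, (25*37 - 22*21)=463, (22*-12 - -21*37)=513; twice the area = |2952| = 2952; area = 1476; answer 1476
Stage 2: A1 = 1476; threaded value p + q = 1477; c = -41; a(2) = 1*(42) - 3*(-41) = 165; iterating: a(2)=165, a(3)=39, a(4)=-456, a(5)=-573, a(6)=795, a(7)=2514, a(8)=129, a(9)=-7413, a(10)=-7800; answer -7800
Stage 3: A2 = -7800; w = 82574; 82574 = 2 * 19 * 41 * 53; sigma = (1 + 2) * (1 + 19) * (1 + 41) * (1 + 53) = 3 * 20 * 42 * 54 = 136080; answer 136080
Stage 4: A3 = 136080; d = -30; -8*(-30)^3 - 1*(-30)^1 + 7 = (216000) + (30) + (7) = 216037; answer 216037

216037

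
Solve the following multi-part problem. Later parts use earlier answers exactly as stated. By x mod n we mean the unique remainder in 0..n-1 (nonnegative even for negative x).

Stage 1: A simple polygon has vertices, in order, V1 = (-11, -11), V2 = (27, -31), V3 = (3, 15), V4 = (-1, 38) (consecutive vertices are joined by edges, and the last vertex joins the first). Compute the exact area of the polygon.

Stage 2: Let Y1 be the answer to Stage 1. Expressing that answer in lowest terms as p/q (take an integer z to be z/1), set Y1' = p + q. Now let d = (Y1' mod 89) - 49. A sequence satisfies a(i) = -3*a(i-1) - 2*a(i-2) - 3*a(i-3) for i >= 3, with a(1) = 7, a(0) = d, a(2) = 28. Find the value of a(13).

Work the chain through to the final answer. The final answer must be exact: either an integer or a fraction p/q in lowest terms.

Stage 1: cross terms: (-11*-31 - 27*-11)=638, (27*15 - 3*-31)=498, (3*38 - -1*15)=129, (-1*-11 - -11*38)=429; twice the area = |1694| = 1694; area = 847; answer 847
Stage 2: Y1 = 847; threaded value p + q = 848; d = -2; a(3) = -3*(28) - 2*(7) - 3*(-2) = -92; iterating: a(3)=-92, a(4)=199, a(5)=-497, a(6)=1369, a(7)=-3710, a(8)=9883, a(9)=-26336, a(10)=70372, a(11)=-188093, a(12)=502543, a(13)=-1342559; answer -1342559

-1342559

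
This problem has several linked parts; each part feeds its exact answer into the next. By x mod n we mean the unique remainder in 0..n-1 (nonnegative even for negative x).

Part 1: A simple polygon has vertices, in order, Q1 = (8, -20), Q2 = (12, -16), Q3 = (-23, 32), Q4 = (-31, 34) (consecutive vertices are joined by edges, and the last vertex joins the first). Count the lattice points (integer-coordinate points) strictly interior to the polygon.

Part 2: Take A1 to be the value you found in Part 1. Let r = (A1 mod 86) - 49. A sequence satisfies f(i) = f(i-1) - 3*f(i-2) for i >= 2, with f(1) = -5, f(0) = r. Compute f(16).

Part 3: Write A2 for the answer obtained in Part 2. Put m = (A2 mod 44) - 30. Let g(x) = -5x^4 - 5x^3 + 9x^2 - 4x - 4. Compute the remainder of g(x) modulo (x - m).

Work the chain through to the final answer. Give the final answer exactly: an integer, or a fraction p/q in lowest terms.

-3406779

Part 1: cross terms: (8*-16 - 12*-20)=112, (12*32 - -23*-16)=16, (-23*34 - -31*32)=210, (-31*-20 - 8*34)=348; twice the area = |686| = 686; area = 343; boundary points = 4 + 1 + 2 + 3 = 10; strictly interior points = area - boundary/2 + 1 = 339; answer 339
Part 2: A1 = 339; r = 32; f(2) = 1*(-5) - 3*(32) = -101; iterating: f(2)=-101, f(3)=-86, f(4)=217, f(5)=475, f(6)=-176, f(7)=-1601, f(8)=-1073, f(9)=3730, f(10)=6949, f(11)=-4241, f(12)=-25088, f(13)=-12365, f(14)=62899, f(15)=99994, f(16)=-88703; answer -88703
Part 3: A2 = -88703; m = -29; remainder = value at the root: -5*(-29)^4 - 5*(-29)^3 + 9*(-29)^2 - 4*(-29)^1 - 4 = (-3536405) + (121945) + (7569) + (116) + (-4) = -3406779; answer -3406779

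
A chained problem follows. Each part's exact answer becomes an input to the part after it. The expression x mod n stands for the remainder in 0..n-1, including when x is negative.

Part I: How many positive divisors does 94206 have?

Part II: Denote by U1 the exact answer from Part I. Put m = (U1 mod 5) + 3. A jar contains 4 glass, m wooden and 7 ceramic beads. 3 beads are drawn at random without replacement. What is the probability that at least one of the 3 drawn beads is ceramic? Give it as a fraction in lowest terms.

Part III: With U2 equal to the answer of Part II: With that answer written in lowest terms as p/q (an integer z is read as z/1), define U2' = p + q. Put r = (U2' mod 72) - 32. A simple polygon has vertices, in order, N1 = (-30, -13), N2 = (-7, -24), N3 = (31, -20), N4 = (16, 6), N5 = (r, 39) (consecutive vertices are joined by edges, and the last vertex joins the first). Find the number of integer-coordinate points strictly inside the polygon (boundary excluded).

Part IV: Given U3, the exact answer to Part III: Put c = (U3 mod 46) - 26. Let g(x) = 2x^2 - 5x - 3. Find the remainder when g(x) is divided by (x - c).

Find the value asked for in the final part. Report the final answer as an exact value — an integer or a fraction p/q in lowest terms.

Part I: 94206 = 2 * 3 * 7 * 2243; number of divisors = (1+1) * (1+1) * (1+1) * (1+1) = 16; answer 16
Part II: U1 = 16; m = 4; total draws C(15,3) = 455; complement C(8,3) = 56; favorable 455 - 56 = 399; P = 57/65; answer 57/65
Part III: U2 = 57/65; threaded value p + q = 122; r = 18; cross terms: (-30*-24 - -7*-13)=629, (-7*-20 - 31*-24)=884, (31*6 - 16*-20)=506, (16*39 - 18*6)=516, (18*-13 - -30*39)=936; twice the area = |3471| = 3471; area = 3471/2; boundary points = 1 + 2 + 1 + 1 + 4 = 9; strictly interior points = area - boundary/2 + 1 = 1732; answer 1732
Part IV: U3 = 1732; c = 4; remainder = value at the root: 2*(4)^2 - 5*(4)^1 - 3 = (32) + (-20) + (-3) = 9; answer 9

9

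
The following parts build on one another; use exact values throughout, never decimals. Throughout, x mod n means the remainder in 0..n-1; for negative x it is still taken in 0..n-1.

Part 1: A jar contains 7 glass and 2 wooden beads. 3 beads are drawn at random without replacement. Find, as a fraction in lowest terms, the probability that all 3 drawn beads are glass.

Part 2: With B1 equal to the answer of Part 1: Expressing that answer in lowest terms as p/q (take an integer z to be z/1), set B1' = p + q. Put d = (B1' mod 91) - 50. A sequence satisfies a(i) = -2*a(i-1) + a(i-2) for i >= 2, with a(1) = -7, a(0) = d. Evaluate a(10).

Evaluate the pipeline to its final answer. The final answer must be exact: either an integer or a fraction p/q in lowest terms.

Part 1: total draws C(9,3) = 84; favorable C(7,3) = 35; P = 5/12; answer 5/12
Part 2: B1 = 5/12; threaded value p + q = 17; d = -33; a(2) = -2*(-7) + 1*(-33) = -19; iterating: a(2)=-19, a(3)=31, a(4)=-81, a(5)=193, a(6)=-467, a(7)=1127, a(8)=-2721, a(9)=6569, a(10)=-15859; answer -15859

-15859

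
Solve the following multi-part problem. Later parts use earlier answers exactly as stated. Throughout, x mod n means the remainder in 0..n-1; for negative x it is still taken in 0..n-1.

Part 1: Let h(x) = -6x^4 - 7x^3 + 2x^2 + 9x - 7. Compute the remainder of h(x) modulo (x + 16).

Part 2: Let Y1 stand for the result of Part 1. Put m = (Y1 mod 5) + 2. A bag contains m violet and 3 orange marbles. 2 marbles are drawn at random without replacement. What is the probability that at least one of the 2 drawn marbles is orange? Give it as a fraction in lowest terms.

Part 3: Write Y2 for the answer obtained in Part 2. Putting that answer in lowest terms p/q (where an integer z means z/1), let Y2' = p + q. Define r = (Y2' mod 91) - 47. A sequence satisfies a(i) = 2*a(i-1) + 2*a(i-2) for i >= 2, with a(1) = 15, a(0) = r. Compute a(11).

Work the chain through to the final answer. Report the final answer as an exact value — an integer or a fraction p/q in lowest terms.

-194080

Part 1: remainder = value at the root: -6*(-16)^4 - 7*(-16)^3 + 2*(-16)^2 + 9*(-16)^1 - 7 = (-393216) + (28672) + (512) + (-144) + (-7) = -364183; answer -364183
Part 2: Y1 = -364183; m = 4; total draws C(7,2) = 21; complement C(4,2) = 6; favorable 21 - 6 = 15; P = 5/7; answer 5/7
Part 3: Y2 = 5/7; threaded value p + q = 12; r = -35; a(2) = 2*(15) + 2*(-35) = -40; iterating: a(2)=-40, a(3)=-50, a(4)=-180, a(5)=-460, a(6)=-1280, a(7)=-3480, a(8)=-9520, a(9)=-26000, a(10)=-71040, a(11)=-194080; answer -194080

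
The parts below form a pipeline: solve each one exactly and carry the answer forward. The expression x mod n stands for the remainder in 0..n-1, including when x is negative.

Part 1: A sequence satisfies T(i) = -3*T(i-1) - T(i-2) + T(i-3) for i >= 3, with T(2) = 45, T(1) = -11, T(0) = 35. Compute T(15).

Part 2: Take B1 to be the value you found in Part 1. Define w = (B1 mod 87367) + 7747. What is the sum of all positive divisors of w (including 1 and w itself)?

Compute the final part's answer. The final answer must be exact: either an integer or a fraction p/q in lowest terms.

Part 1: T(3) = -3*(45) - 1*(-11) + 1*(35) = -89; iterating: T(3)=-89, T(4)=211, T(5)=-499, T(6)=1197, T(7)=-2881, T(8)=6947, T(9)=-16763, T(10)=40461, T(11)=-97673, T(12)=235795, T(13)=-569251, T(14)=1374285, T(15)=-3317809; answer -3317809
Part 2: B1 = -3317809; w = 9884; 9884 = 2^2 * 7 * 353; sigma = (1 + 2 + 4) * (1 + 7) * (1 + 353) = 7 * 8 * 354 = 19824; answer 19824

19824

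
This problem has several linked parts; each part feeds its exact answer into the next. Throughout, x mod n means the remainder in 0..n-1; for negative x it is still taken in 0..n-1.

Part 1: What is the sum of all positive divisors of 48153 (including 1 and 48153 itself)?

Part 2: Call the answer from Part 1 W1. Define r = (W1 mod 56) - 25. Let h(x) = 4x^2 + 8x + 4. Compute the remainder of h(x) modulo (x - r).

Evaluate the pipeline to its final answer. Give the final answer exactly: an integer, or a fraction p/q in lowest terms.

Part 1: 48153 = 3 * 7 * 2293; sigma = (1 + 3) * (1 + 7) * (1 + 2293) = 4 * 8 * 2294 = 73408; answer 73408
Part 2: W1 = 73408; r = 23; remainder = value at the root: 4*(23)^2 + 8*(23)^1 + 4 = (2116) + (184) + (4) = 2304; answer 2304

2304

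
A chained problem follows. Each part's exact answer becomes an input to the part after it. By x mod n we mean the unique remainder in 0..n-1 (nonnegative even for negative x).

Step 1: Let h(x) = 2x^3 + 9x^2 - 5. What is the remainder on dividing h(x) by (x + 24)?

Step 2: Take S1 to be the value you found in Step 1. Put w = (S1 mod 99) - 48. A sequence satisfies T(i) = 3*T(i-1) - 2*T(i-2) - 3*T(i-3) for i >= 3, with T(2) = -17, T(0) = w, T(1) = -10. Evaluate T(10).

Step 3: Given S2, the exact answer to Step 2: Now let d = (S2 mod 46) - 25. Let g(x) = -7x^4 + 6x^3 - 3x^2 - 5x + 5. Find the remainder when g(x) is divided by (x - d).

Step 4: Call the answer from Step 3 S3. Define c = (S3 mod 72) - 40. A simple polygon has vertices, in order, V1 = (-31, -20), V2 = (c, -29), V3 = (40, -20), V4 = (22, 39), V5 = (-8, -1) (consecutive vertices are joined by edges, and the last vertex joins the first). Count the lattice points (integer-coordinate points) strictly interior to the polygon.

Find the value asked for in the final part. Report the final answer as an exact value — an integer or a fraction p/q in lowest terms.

2229

Step 1: remainder = value at the root: 2*(-24)^3 + 9*(-24)^2 - 5 = (-27648) + (5184) + (-5) = -22469; answer -22469
Step 2: S1 = -22469; w = -44; T(3) = 3*(-17) - 2*(-10) - 3*(-44) = 101; iterating: T(3)=101, T(4)=367, T(5)=950, T(6)=1813, T(7)=2438, T(8)=838, T(9)=-7801, T(10)=-32393; answer -32393
Step 3: S2 = -32393; d = 12; remainder = value at the root: -7*(12)^4 + 6*(12)^3 - 3*(12)^2 - 5*(12)^1 + 5 = (-145152) + (10368) + (-432) + (-60) + (5) = -135271; answer -135271
Step 4: S3 = -135271; c = -23; cross terms: (-31*-29 - -23*-20)=439, (-23*-20 - 40*-29)=1620, (40*39 - 22*-20)=2000, (22*-1 - -8*39)=290, (-8*-20 - -31*-1)=129; twice the area = |4478| = 4478; area = 2239; boundary points = 1 + 9 + 1 + 10 + 1 = 22; strictly interior points = area - boundary/2 + 1 = 2229; answer 2229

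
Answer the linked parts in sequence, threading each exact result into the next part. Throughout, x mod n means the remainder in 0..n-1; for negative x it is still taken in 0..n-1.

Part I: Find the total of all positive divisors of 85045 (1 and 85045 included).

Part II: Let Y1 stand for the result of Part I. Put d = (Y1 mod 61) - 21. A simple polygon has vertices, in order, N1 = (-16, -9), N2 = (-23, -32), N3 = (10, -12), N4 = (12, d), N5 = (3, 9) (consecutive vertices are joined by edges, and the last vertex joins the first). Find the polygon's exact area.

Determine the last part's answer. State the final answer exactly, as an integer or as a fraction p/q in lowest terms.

Part I: 85045 = 5 * 73 * 233; sigma = (1 + 5) * (1 + 73) * (1 + 233) = 6 * 74 * 234 = 103896; answer 103896
Part II: Y1 = 103896; d = -8; cross terms: (-16*-32 - -23*-9)=305, (-23*-12 - 10*-32)=596, (10*-8 - 12*-12)=64, (12*9 - 3*-8)=132, (3*-9 - -16*9)=117; twice the area = |1214| = 1214; area = 607; answer 607

607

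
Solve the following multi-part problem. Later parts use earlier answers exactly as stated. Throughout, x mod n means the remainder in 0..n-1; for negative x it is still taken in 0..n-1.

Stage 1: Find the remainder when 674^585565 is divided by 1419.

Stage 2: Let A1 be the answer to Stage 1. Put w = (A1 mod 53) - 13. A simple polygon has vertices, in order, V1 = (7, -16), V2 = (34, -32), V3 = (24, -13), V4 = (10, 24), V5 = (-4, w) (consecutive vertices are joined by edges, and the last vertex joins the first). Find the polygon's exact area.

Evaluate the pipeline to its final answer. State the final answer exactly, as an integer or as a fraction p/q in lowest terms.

1539/2

Stage 1: squarings mod 1419: 674^1=674, 674^2=196, 674^4=103, 674^8=676, 674^16=58, 674^32=526, 674^64=1390, 674^128=841, 674^256=619, 674^512=31, 674^1024=961, 674^2048=1171, 674^4096=487, 674^8192=196, 674^16384=103, 674^32768=676, 674^65536=58, 674^131072=526, 674^262144=1390, 674^524288=841; 674^585565 = 674^1 * 674^4 * 674^8 * 674^16 * 674^64 * 674^256 * 674^512 * 674^1024 * 674^2048 * 674^8192 * 674^16384 * 674^32768 * 674^524288 = 287 (mod 1419); answer 287
Stage 2: A1 = 287; w = 9; cross terms: (7*-32 - 34*-16)=320, (34*-13 - 24*-32)=326, (24*24 - 10*-13)=706, (10*9 - -4*24)=186, (-4*-16 - 7*9)=1; twice the area = |1539| = 1539; area = 1539/2; answer 1539/2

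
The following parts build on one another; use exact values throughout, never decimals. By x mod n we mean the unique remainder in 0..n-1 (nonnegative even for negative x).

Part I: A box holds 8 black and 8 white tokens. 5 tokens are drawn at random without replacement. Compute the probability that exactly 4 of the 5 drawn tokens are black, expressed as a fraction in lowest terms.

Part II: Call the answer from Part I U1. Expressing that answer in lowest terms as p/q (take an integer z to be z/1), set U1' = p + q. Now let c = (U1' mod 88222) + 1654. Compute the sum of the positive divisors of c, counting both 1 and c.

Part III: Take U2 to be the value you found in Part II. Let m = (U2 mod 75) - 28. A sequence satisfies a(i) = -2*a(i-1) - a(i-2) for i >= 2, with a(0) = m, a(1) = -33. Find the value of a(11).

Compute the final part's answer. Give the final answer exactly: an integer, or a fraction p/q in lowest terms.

Part I: total draws C(16,5) = 4368; favorable C(8,4)*C(8,1) = 560; P = 5/39; answer 5/39
Part II: U1 = 5/39; threaded value p + q = 44; c = 1698; 1698 = 2 * 3 * 283; sigma = (1 + 2) * (1 + 3) * (1 + 283) = 3 * 4 * 284 = 3408; answer 3408
Part III: U2 = 3408; m = 5; a(2) = -2*(-33) - 1*(5) = 61; iterating: a(2)=61, a(3)=-89, a(4)=117, a(5)=-145, a(6)=173, a(7)=-201, a(8)=229, a(9)=-257, a(10)=285, a(11)=-313; answer -313

-313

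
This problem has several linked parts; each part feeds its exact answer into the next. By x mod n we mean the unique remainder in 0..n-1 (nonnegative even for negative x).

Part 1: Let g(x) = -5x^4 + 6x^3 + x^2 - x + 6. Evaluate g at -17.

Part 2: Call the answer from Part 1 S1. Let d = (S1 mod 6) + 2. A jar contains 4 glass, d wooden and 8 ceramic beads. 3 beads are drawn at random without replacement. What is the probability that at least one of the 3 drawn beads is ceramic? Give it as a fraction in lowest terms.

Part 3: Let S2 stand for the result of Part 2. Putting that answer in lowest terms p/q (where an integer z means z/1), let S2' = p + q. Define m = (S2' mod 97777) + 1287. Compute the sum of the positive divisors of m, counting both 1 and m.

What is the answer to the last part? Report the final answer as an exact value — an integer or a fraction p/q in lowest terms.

2646

Part 1: -5*(-17)^4 + 6*(-17)^3 + 1*(-17)^2 - 1*(-17)^1 + 6 = (-417605) + (-29478) + (289) + (17) + (6) = -446771; answer -446771
Part 2: S1 = -446771; d = 3; total draws C(15,3) = 455; complement C(7,3) = 35; favorable 455 - 35 = 420; P = 12/13; answer 12/13
Part 3: S2 = 12/13; threaded value p + q = 25; m = 1312; 1312 = 2^5 * 41; sigma = (1 + 2 + 4 + 8 + 16 + 32) * (1 + 41) = 63 * 42 = 2646; answer 2646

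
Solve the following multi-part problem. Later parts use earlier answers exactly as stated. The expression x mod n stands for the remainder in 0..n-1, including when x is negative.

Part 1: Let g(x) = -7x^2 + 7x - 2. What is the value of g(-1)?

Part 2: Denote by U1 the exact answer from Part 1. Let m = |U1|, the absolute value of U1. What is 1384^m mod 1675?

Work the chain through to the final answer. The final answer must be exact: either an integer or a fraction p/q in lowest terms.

Part 1: -7*(-1)^2 + 7*(-1)^1 - 2 = (-7) + (-7) + (-2) = -16; answer -16
Part 2: U1 = -16; m = 16; squarings mod 1675: 1384^1=1384, 1384^2=931, 1384^4=786, 1384^8=1396, 1384^16=791; 1384^16 = 1384^16 = 791 (mod 1675); answer 791

791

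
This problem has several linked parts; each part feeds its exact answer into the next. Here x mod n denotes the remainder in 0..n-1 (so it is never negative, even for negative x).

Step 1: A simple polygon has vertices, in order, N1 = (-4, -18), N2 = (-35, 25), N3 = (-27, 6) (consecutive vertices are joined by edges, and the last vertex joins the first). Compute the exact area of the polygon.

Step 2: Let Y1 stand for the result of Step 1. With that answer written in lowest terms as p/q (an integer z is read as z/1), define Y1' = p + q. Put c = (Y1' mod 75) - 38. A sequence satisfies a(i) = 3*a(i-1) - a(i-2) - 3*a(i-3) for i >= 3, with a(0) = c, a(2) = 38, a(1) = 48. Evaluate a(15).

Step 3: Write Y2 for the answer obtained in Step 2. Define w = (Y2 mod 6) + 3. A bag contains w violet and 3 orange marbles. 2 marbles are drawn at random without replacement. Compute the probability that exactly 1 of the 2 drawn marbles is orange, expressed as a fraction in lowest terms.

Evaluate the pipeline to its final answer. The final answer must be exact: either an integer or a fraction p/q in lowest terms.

Step 1: cross terms: (-4*25 - -35*-18)=-730, (-35*6 - -27*25)=465, (-27*-18 - -4*6)=510; twice the area = |245| = 245; area = 245/2; answer 245/2
Step 2: Y1 = 245/2; threaded value p + q = 247; c = -16; a(3) = 3*(38) - 1*(48) - 3*(-16) = 114; iterating: a(3)=114, a(4)=160, a(5)=252, a(6)=254, a(7)=30, a(8)=-920, a(9)=-3552, a(10)=-9826, a(11)=-23166, a(12)=-49016, a(13)=-94404, a(14)=-164698, a(15)=-252642; answer -252642
Step 3: Y2 = -252642; w = 3; total draws C(6,2) = 15; favorable C(3,1)*C(3,1) = 9; P = 3/5; answer 3/5

3/5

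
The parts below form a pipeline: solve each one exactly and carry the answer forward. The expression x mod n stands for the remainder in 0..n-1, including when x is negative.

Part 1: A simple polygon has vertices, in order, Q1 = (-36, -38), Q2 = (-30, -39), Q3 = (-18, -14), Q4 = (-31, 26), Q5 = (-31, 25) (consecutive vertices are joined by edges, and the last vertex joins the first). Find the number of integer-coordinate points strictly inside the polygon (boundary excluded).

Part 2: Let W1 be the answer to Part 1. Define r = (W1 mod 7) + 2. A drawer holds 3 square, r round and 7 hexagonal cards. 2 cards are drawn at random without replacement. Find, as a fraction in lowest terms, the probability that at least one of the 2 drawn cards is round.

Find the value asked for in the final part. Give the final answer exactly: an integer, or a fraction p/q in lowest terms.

91/136

Part 1: cross terms: (-36*-39 - -30*-38)=264, (-30*-14 - -18*-39)=-282, (-18*26 - -31*-14)=-902, (-31*25 - -31*26)=31, (-31*-38 - -36*25)=2078; twice the area = |1189| = 1189; area = 1189/2; boundary points = 1 + 1 + 1 + 1 + 1 = 5; strictly interior points = area - boundary/2 + 1 = 593; answer 593
Part 2: W1 = 593; r = 7; total draws C(17,2) = 136; complement C(10,2) = 45; favorable 136 - 45 = 91; P = 91/136; answer 91/136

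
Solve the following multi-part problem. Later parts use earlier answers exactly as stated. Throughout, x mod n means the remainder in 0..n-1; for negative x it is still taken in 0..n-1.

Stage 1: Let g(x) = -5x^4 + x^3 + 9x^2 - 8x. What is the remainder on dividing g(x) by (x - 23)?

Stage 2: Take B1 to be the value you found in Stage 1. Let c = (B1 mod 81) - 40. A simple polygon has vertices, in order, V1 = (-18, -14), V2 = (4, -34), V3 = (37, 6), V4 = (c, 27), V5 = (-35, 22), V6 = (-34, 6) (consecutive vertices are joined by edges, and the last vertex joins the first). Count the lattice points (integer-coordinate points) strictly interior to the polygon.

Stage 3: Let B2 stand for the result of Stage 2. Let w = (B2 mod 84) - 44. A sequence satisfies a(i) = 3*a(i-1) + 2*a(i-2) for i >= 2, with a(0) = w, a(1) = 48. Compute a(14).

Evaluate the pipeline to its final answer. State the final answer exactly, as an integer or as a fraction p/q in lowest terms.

579149666

Stage 1: remainder = value at the root: -5*(23)^4 + 1*(23)^3 + 9*(23)^2 - 8*(23)^1 = (-1399205) + (12167) + (4761) + (-184) = -1382461; answer -1382461
Stage 2: B1 = -1382461; c = 7; cross terms: (-18*-34 - 4*-14)=668, (4*6 - 37*-34)=1282, (37*27 - 7*6)=957, (7*22 - -35*27)=1099, (-35*6 - -34*22)=538, (-34*-14 - -18*6)=584; twice the area = |5128| = 5128; area = 2564; boundary points = 2 + 1 + 3 + 1 + 1 + 4 = 12; strictly interior points = area - boundary/2 + 1 = 2559; answer 2559
Stage 3: B2 = 2559; w = -5; a(2) = 3*(48) + 2*(-5) = 134; iterating: a(2)=134, a(3)=498, a(4)=1762, a(5)=6282, a(6)=22370, a(7)=79674, a(8)=283762, a(9)=1010634, a(10)=3599426, a(11)=12819546, a(12)=45657490, a(13)=162611562, a(14)=579149666; answer 579149666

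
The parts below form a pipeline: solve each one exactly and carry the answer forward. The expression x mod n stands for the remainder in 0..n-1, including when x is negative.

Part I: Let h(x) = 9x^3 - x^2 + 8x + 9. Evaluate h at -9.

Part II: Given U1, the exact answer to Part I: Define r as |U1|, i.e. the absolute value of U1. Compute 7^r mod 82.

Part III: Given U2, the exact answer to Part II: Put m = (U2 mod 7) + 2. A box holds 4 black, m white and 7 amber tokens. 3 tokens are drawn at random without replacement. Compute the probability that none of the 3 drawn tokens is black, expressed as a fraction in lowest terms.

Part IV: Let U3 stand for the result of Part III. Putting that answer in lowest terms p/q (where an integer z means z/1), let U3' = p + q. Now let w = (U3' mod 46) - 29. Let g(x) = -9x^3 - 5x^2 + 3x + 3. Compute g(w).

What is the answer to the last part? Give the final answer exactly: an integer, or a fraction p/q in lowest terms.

Part I: 9*(-9)^3 - 1*(-9)^2 + 8*(-9)^1 + 9 = (-6561) + (-81) + (-72) + (9) = -6705; answer -6705
Part II: U1 = -6705; r = 6705; squarings mod 82: 7^1=7, 7^2=49, 7^4=23, 7^8=37, 7^16=57, 7^32=51, 7^64=59, 7^128=37, 7^256=57, 7^512=51, 7^1024=59, 7^2048=37, 7^4096=57; 7^6705 = 7^1 * 7^16 * 7^32 * 7^512 * 7^2048 * 7^4096 = 3 (mod 82); answer 3
Part III: U2 = 3; m = 5; total draws C(16,3) = 560; favorable C(12,3) = 220; P = 11/28; answer 11/28
Part IV: U3 = 11/28; threaded value p + q = 39; w = 10; -9*(10)^3 - 5*(10)^2 + 3*(10)^1 + 3 = (-9000) + (-500) + (30) + (3) = -9467; answer -9467

-9467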